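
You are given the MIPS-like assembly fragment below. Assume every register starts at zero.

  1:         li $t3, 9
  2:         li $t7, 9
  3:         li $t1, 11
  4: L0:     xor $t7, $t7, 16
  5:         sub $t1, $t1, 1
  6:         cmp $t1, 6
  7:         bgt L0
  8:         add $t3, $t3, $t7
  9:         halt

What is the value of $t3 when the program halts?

34

li $t3, 9 → $t3=9
li $t7, 9 → $t7=9
li $t1, 11 → $t1=11
xor $t7, $t7, 16 → $t7=9^16=25
sub $t1, $t1, 1 → $t1=11-1=10
cmp $t1, 6  (cmp 10,6)
bgt L0: taken
xor $t7, $t7, 16 → $t7=25^16=9
sub $t1, $t1, 1 → $t1=10-1=9
cmp $t1, 6  (cmp 9,6)
bgt L0: taken
xor $t7, $t7, 16 → $t7=9^16=25
sub $t1, $t1, 1 → $t1=9-1=8
cmp $t1, 6  (cmp 8,6)
bgt L0: taken
xor $t7, $t7, 16 → $t7=25^16=9
sub $t1, $t1, 1 → $t1=8-1=7
cmp $t1, 6  (cmp 7,6)
bgt L0: taken
xor $t7, $t7, 16 → $t7=9^16=25
sub $t1, $t1, 1 → $t1=7-1=6
cmp $t1, 6  (cmp 6,6)
bgt L0: not taken
add $t3, $t3, $t7 → $t3=9+25=34
halt.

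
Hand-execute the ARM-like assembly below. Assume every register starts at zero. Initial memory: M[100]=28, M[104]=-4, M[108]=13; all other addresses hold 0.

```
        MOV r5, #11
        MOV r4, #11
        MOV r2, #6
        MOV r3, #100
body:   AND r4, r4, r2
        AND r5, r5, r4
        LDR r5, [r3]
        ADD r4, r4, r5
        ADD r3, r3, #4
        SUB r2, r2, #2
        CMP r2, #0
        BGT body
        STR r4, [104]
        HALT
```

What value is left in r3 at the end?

after MOV r5, #11: r5=11
after MOV r4, #11: r4=11
after MOV r2, #6: r2=6
after MOV r3, #100: r3=100
after AND r4, r4, r2: r4=11&6=2
after AND r5, r5, r4: r5=11&2=2
after LDR r5, [r3]: r5=M[100]=28
after ADD r4, r4, r5: r4=2+28=30
after ADD r3, r3, #4: r3=100+4=104
after SUB r2, r2, #2: r2=6-2=4
CMP r2, #0  (cmp 4,0)
BGT body: taken
after AND r4, r4, r2: r4=30&4=4
after AND r5, r5, r4: r5=28&4=4
after LDR r5, [r3]: r5=M[104]=-4
after ADD r4, r4, r5: r4=4+(-4)=0
after ADD r3, r3, #4: r3=104+4=108
after SUB r2, r2, #2: r2=4-2=2
CMP r2, #0  (cmp 2,0)
BGT body: taken
after AND r4, r4, r2: r4=0&2=0
after AND r5, r5, r4: r5=(-4)&0=0
after LDR r5, [r3]: r5=M[108]=13
after ADD r4, r4, r5: r4=0+13=13
after ADD r3, r3, #4: r3=108+4=112
after SUB r2, r2, #2: r2=2-2=0
CMP r2, #0  (cmp 0,0)
BGT body: not taken
STR r4, [104] → M[104]=13
halt.

112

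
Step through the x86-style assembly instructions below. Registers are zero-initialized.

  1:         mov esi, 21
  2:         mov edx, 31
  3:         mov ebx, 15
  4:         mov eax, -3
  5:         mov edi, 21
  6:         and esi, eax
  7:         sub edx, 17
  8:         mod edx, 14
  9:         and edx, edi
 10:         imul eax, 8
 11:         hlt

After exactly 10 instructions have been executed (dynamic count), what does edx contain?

esi=21
edx=31
ebx=15
eax=-3
edi=21
esi=21&(-3)=21
edx=31-17=14
edx=14%14=0
edx=0&21=0
eax=(-3)*8=-24
After step 10: edx = 0.

0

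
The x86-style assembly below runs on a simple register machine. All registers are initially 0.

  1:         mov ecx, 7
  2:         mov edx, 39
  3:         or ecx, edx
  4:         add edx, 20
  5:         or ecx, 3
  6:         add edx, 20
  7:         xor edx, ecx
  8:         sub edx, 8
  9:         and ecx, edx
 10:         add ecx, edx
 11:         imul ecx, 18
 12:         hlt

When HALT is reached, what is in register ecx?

after mov ecx, 7: ecx=7
after mov edx, 39: edx=39
after or ecx, edx: ecx=7|39=39
after add edx, 20: edx=39+20=59
after or ecx, 3: ecx=39|3=39
after add edx, 20: edx=59+20=79
after xor edx, ecx: edx=79^39=104
after sub edx, 8: edx=104-8=96
after and ecx, edx: ecx=39&96=32
after add ecx, edx: ecx=32+96=128
after imul ecx, 18: ecx=128*18=2304
halt.

2304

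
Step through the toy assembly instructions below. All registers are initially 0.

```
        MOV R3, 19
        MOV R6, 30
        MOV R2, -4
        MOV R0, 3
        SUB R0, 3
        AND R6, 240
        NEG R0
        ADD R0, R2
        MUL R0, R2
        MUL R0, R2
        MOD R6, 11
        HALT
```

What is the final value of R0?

-64

MOV R3, 19 → R3=19
MOV R6, 30 → R6=30
MOV R2, -4 → R2=-4
MOV R0, 3 → R0=3
SUB R0, 3 → R0=3-3=0
AND R6, 240 → R6=30&240=16
NEG R0 → R0=-(0)=0
ADD R0, R2 → R0=0+(-4)=-4
MUL R0, R2 → R0=(-4)*(-4)=16
MUL R0, R2 → R0=16*(-4)=-64
MOD R6, 11 → R6=16%11=5
halt.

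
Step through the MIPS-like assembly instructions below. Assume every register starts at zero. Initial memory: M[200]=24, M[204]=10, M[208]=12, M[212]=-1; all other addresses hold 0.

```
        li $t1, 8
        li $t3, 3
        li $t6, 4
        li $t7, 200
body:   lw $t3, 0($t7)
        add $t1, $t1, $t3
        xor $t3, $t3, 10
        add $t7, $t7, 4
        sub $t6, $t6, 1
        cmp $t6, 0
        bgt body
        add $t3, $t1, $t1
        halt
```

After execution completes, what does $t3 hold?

$t1=8
$t3=3
$t6=4
$t7=200
$t3=M[200]=24
$t1=8+24=32
$t3=24^10=18
$t7=200+4=204
$t6=4-1=3
cmp $t6, 0  (cmp 3,0)
bgt body: taken
$t3=M[204]=10
$t1=32+10=42
$t3=10^10=0
$t7=204+4=208
$t6=3-1=2
cmp $t6, 0  (cmp 2,0)
bgt body: taken
$t3=M[208]=12
$t1=42+12=54
$t3=12^10=6
$t7=208+4=212
$t6=2-1=1
cmp $t6, 0  (cmp 1,0)
bgt body: taken
$t3=M[212]=-1
$t1=54+(-1)=53
$t3=(-1)^10=-11
$t7=212+4=216
$t6=1-1=0
cmp $t6, 0  (cmp 0,0)
bgt body: not taken
$t3=53+53=106
halt.

106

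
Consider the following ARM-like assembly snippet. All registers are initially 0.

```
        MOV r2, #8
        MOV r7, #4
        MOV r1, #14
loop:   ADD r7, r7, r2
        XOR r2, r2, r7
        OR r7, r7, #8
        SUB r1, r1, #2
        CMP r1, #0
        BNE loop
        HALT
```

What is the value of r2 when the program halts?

r2=8
r7=4
r1=14
r7=4+8=12
r2=8^12=4
r7=12|8=12
r1=14-2=12
CMP r1, #0  (cmp 12,0)
BNE loop: taken
r7=12+4=16
r2=4^16=20
r7=16|8=24
r1=12-2=10
CMP r1, #0  (cmp 10,0)
BNE loop: taken
r7=24+20=44
r2=20^44=56
r7=44|8=44
r1=10-2=8
CMP r1, #0  (cmp 8,0)
BNE loop: taken
r7=44+56=100
r2=56^100=92
r7=100|8=108
r1=8-2=6
CMP r1, #0  (cmp 6,0)
BNE loop: taken
r7=108+92=200
r2=92^200=148
r7=200|8=200
r1=6-2=4
CMP r1, #0  (cmp 4,0)
BNE loop: taken
r7=200+148=348
r2=148^348=456
r7=348|8=348
r1=4-2=2
CMP r1, #0  (cmp 2,0)
BNE loop: taken
r7=348+456=804
r2=456^804=748
r7=804|8=812
r1=2-2=0
CMP r1, #0  (cmp 0,0)
BNE loop: not taken
halt.

748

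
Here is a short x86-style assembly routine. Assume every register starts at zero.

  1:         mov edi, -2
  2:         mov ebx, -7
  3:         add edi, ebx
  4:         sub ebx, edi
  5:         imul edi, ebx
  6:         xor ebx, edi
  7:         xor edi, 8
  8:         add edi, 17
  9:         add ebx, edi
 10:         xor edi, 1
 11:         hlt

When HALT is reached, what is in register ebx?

after mov edi, -2: edi=-2
after mov ebx, -7: ebx=-7
after add edi, ebx: edi=(-2)+(-7)=-9
after sub ebx, edi: ebx=(-7)-(-9)=2
after imul edi, ebx: edi=(-9)*2=-18
after xor ebx, edi: ebx=2^(-18)=-20
after xor edi, 8: edi=(-18)^8=-26
after add edi, 17: edi=(-26)+17=-9
after add ebx, edi: ebx=(-20)+(-9)=-29
after xor edi, 1: edi=(-9)^1=-10
halt.

-29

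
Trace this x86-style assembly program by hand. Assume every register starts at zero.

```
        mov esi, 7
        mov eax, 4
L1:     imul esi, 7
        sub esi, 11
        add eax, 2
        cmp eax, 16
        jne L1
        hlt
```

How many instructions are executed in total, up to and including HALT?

33

mov esi, 7 → esi=7
mov eax, 4 → eax=4
imul esi, 7 → esi=7*7=49
sub esi, 11 → esi=49-11=38
add eax, 2 → eax=4+2=6
cmp eax, 16  (cmp 6,16)
jne L1: taken
imul esi, 7 → esi=38*7=266
sub esi, 11 → esi=266-11=255
add eax, 2 → eax=6+2=8
cmp eax, 16  (cmp 8,16)
jne L1: taken
imul esi, 7 → esi=255*7=1785
sub esi, 11 → esi=1785-11=1774
add eax, 2 → eax=8+2=10
cmp eax, 16  (cmp 10,16)
jne L1: taken
imul esi, 7 → esi=1774*7=12418
sub esi, 11 → esi=12418-11=12407
add eax, 2 → eax=10+2=12
cmp eax, 16  (cmp 12,16)
jne L1: taken
imul esi, 7 → esi=12407*7=86849
sub esi, 11 → esi=86849-11=86838
add eax, 2 → eax=12+2=14
cmp eax, 16  (cmp 14,16)
jne L1: taken
imul esi, 7 → esi=86838*7=607866
sub esi, 11 → esi=607866-11=607855
add eax, 2 → eax=14+2=16
cmp eax, 16  (cmp 16,16)
jne L1: not taken
halt.
Total executed instructions: 33.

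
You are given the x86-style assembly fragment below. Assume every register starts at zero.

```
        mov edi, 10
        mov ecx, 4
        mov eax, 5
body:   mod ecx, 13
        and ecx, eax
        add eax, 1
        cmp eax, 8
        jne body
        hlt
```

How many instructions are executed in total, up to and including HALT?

19

after mov edi, 10: edi=10
after mov ecx, 4: ecx=4
after mov eax, 5: eax=5
after mod ecx, 13: ecx=4%13=4
after and ecx, eax: ecx=4&5=4
after add eax, 1: eax=5+1=6
cmp eax, 8  (cmp 6,8)
jne body: taken
after mod ecx, 13: ecx=4%13=4
after and ecx, eax: ecx=4&6=4
after add eax, 1: eax=6+1=7
cmp eax, 8  (cmp 7,8)
jne body: taken
after mod ecx, 13: ecx=4%13=4
after and ecx, eax: ecx=4&7=4
after add eax, 1: eax=7+1=8
cmp eax, 8  (cmp 8,8)
jne body: not taken
halt.
Total executed instructions: 19.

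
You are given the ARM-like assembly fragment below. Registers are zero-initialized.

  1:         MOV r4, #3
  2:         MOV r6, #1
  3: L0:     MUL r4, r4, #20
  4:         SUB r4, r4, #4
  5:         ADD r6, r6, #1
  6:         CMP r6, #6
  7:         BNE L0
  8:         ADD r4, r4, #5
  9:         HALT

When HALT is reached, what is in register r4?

MOV r4, #3 → r4=3
MOV r6, #1 → r6=1
MUL r4, r4, #20 → r4=3*20=60
SUB r4, r4, #4 → r4=60-4=56
ADD r6, r6, #1 → r6=1+1=2
CMP r6, #6  (cmp 2,6)
BNE L0: taken
MUL r4, r4, #20 → r4=56*20=1120
SUB r4, r4, #4 → r4=1120-4=1116
ADD r6, r6, #1 → r6=2+1=3
CMP r6, #6  (cmp 3,6)
BNE L0: taken
MUL r4, r4, #20 → r4=1116*20=22320
SUB r4, r4, #4 → r4=22320-4=22316
ADD r6, r6, #1 → r6=3+1=4
CMP r6, #6  (cmp 4,6)
BNE L0: taken
MUL r4, r4, #20 → r4=22316*20=446320
SUB r4, r4, #4 → r4=446320-4=446316
ADD r6, r6, #1 → r6=4+1=5
CMP r6, #6  (cmp 5,6)
BNE L0: taken
MUL r4, r4, #20 → r4=446316*20=8926320
SUB r4, r4, #4 → r4=8926320-4=8926316
ADD r6, r6, #1 → r6=5+1=6
CMP r6, #6  (cmp 6,6)
BNE L0: not taken
ADD r4, r4, #5 → r4=8926316+5=8926321
halt.

8926321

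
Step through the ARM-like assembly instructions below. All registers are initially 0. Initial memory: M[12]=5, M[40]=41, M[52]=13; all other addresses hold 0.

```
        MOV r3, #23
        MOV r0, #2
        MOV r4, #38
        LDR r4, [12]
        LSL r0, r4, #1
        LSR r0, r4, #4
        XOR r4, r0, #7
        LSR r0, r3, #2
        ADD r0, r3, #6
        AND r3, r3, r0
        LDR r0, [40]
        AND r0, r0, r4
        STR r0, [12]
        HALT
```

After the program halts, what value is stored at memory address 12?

after MOV r3, #23: r3=23
after MOV r0, #2: r0=2
after MOV r4, #38: r4=38
after LDR r4, [12]: r4=M[12]=5
after LSL r0, r4, #1: r0=5<<1=10
after LSR r0, r4, #4: r0=5>>4=0
after XOR r4, r0, #7: r4=0^7=7
after LSR r0, r3, #2: r0=23>>2=5
after ADD r0, r3, #6: r0=23+6=29
after AND r3, r3, r0: r3=23&29=21
after LDR r0, [40]: r0=M[40]=41
after AND r0, r0, r4: r0=41&7=1
STR r0, [12] → M[12]=1
halt.

1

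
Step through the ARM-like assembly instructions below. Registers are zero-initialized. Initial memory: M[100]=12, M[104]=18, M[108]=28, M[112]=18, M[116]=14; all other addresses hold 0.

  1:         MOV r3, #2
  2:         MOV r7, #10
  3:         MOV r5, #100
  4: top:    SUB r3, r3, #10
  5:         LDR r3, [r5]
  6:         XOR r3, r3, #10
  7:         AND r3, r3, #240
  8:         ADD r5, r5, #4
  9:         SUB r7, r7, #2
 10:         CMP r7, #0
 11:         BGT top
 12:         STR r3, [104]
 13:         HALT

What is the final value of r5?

MOV r3, #2 → r3=2
MOV r7, #10 → r7=10
MOV r5, #100 → r5=100
SUB r3, r3, #10 → r3=2-10=-8
LDR r3, [r5] → r3=M[100]=12
XOR r3, r3, #10 → r3=12^10=6
AND r3, r3, #240 → r3=6&240=0
ADD r5, r5, #4 → r5=100+4=104
SUB r7, r7, #2 → r7=10-2=8
CMP r7, #0  (cmp 8,0)
BGT top: taken
SUB r3, r3, #10 → r3=0-10=-10
LDR r3, [r5] → r3=M[104]=18
XOR r3, r3, #10 → r3=18^10=24
AND r3, r3, #240 → r3=24&240=16
ADD r5, r5, #4 → r5=104+4=108
SUB r7, r7, #2 → r7=8-2=6
CMP r7, #0  (cmp 6,0)
BGT top: taken
SUB r3, r3, #10 → r3=16-10=6
LDR r3, [r5] → r3=M[108]=28
XOR r3, r3, #10 → r3=28^10=22
AND r3, r3, #240 → r3=22&240=16
ADD r5, r5, #4 → r5=108+4=112
SUB r7, r7, #2 → r7=6-2=4
CMP r7, #0  (cmp 4,0)
BGT top: taken
SUB r3, r3, #10 → r3=16-10=6
LDR r3, [r5] → r3=M[112]=18
XOR r3, r3, #10 → r3=18^10=24
AND r3, r3, #240 → r3=24&240=16
ADD r5, r5, #4 → r5=112+4=116
SUB r7, r7, #2 → r7=4-2=2
CMP r7, #0  (cmp 2,0)
BGT top: taken
SUB r3, r3, #10 → r3=16-10=6
LDR r3, [r5] → r3=M[116]=14
XOR r3, r3, #10 → r3=14^10=4
AND r3, r3, #240 → r3=4&240=0
ADD r5, r5, #4 → r5=116+4=120
SUB r7, r7, #2 → r7=2-2=0
CMP r7, #0  (cmp 0,0)
BGT top: not taken
STR r3, [104] → M[104]=0
halt.

120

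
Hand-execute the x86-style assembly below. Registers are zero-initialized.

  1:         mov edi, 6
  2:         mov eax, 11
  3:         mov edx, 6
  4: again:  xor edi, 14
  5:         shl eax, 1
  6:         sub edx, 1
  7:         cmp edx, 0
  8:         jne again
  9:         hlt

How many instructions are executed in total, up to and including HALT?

mov edi, 6 → edi=6
mov eax, 11 → eax=11
mov edx, 6 → edx=6
xor edi, 14 → edi=6^14=8
shl eax, 1 → eax=11<<1=22
sub edx, 1 → edx=6-1=5
cmp edx, 0  (cmp 5,0)
jne again: taken
xor edi, 14 → edi=8^14=6
shl eax, 1 → eax=22<<1=44
sub edx, 1 → edx=5-1=4
cmp edx, 0  (cmp 4,0)
jne again: taken
xor edi, 14 → edi=6^14=8
shl eax, 1 → eax=44<<1=88
sub edx, 1 → edx=4-1=3
cmp edx, 0  (cmp 3,0)
jne again: taken
xor edi, 14 → edi=8^14=6
shl eax, 1 → eax=88<<1=176
sub edx, 1 → edx=3-1=2
cmp edx, 0  (cmp 2,0)
jne again: taken
xor edi, 14 → edi=6^14=8
shl eax, 1 → eax=176<<1=352
sub edx, 1 → edx=2-1=1
cmp edx, 0  (cmp 1,0)
jne again: taken
xor edi, 14 → edi=8^14=6
shl eax, 1 → eax=352<<1=704
sub edx, 1 → edx=1-1=0
cmp edx, 0  (cmp 0,0)
jne again: not taken
halt.
Total executed instructions: 34.

34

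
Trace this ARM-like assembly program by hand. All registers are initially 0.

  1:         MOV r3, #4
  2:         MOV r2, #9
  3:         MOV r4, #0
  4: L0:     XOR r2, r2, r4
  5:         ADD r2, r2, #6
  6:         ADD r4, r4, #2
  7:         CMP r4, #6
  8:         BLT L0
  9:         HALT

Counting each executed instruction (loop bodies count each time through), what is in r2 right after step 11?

19

MOV r3, #4 → r3=4
MOV r2, #9 → r2=9
MOV r4, #0 → r4=0
XOR r2, r2, r4 → r2=9^0=9
ADD r2, r2, #6 → r2=9+6=15
ADD r4, r4, #2 → r4=0+2=2
CMP r4, #6  (cmp 2,6)
BLT L0: taken
XOR r2, r2, r4 → r2=15^2=13
ADD r2, r2, #6 → r2=13+6=19
ADD r4, r4, #2 → r4=2+2=4
After step 11: r2 = 19.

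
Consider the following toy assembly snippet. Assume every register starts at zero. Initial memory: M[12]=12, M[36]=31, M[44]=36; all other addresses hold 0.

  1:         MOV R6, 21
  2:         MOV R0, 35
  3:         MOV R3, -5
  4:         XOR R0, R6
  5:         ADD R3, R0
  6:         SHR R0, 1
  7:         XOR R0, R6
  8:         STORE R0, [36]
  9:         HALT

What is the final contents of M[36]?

14

R6=21
R0=35
R3=-5
R0=35^21=54
R3=(-5)+54=49
R0=54>>1=27
R0=27^21=14
STORE R0, [36] → M[36]=14
halt.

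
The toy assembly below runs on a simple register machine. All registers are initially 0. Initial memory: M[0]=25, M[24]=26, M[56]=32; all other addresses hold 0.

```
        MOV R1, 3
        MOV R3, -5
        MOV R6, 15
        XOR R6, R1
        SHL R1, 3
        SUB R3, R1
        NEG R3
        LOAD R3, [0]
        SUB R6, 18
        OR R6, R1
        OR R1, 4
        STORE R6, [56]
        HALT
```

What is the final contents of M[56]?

MOV R1, 3 → R1=3
MOV R3, -5 → R3=-5
MOV R6, 15 → R6=15
XOR R6, R1 → R6=15^3=12
SHL R1, 3 → R1=3<<3=24
SUB R3, R1 → R3=(-5)-24=-29
NEG R3 → R3=-(-29)=29
LOAD R3, [0] → R3=M[0]=25
SUB R6, 18 → R6=12-18=-6
OR R6, R1 → R6=(-6)|24=-6
OR R1, 4 → R1=24|4=28
STORE R6, [56] → M[56]=-6
halt.

-6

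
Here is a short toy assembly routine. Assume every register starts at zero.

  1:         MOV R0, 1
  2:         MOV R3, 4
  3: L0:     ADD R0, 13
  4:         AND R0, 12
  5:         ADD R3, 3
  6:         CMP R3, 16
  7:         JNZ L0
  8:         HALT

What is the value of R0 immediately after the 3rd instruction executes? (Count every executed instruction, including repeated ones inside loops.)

14

R0=1
R3=4
R0=1+13=14
After step 3: R0 = 14.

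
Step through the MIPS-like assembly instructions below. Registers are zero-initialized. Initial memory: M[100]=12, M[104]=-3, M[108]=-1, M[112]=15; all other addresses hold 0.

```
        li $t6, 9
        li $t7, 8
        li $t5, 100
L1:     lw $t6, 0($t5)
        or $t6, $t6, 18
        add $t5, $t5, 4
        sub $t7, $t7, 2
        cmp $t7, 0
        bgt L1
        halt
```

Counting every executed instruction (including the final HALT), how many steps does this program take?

28

li $t6, 9 → $t6=9
li $t7, 8 → $t7=8
li $t5, 100 → $t5=100
lw $t6, 0($t5) → $t6=M[100]=12
or $t6, $t6, 18 → $t6=12|18=30
add $t5, $t5, 4 → $t5=100+4=104
sub $t7, $t7, 2 → $t7=8-2=6
cmp $t7, 0  (cmp 6,0)
bgt L1: taken
lw $t6, 0($t5) → $t6=M[104]=-3
or $t6, $t6, 18 → $t6=(-3)|18=-1
add $t5, $t5, 4 → $t5=104+4=108
sub $t7, $t7, 2 → $t7=6-2=4
cmp $t7, 0  (cmp 4,0)
bgt L1: taken
lw $t6, 0($t5) → $t6=M[108]=-1
or $t6, $t6, 18 → $t6=(-1)|18=-1
add $t5, $t5, 4 → $t5=108+4=112
sub $t7, $t7, 2 → $t7=4-2=2
cmp $t7, 0  (cmp 2,0)
bgt L1: taken
lw $t6, 0($t5) → $t6=M[112]=15
or $t6, $t6, 18 → $t6=15|18=31
add $t5, $t5, 4 → $t5=112+4=116
sub $t7, $t7, 2 → $t7=2-2=0
cmp $t7, 0  (cmp 0,0)
bgt L1: not taken
halt.
Total executed instructions: 28.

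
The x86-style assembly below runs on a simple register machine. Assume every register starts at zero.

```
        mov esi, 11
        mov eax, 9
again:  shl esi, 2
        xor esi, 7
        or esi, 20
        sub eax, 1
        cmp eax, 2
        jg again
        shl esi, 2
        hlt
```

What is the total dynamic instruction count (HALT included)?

46

mov esi, 11 → esi=11
mov eax, 9 → eax=9
shl esi, 2 → esi=11<<2=44
xor esi, 7 → esi=44^7=43
or esi, 20 → esi=43|20=63
sub eax, 1 → eax=9-1=8
cmp eax, 2  (cmp 8,2)
jg again: taken
shl esi, 2 → esi=63<<2=252
xor esi, 7 → esi=252^7=251
or esi, 20 → esi=251|20=255
sub eax, 1 → eax=8-1=7
cmp eax, 2  (cmp 7,2)
jg again: taken
shl esi, 2 → esi=255<<2=1020
xor esi, 7 → esi=1020^7=1019
or esi, 20 → esi=1019|20=1023
sub eax, 1 → eax=7-1=6
cmp eax, 2  (cmp 6,2)
jg again: taken
shl esi, 2 → esi=1023<<2=4092
xor esi, 7 → esi=4092^7=4091
or esi, 20 → esi=4091|20=4095
sub eax, 1 → eax=6-1=5
cmp eax, 2  (cmp 5,2)
jg again: taken
shl esi, 2 → esi=4095<<2=16380
xor esi, 7 → esi=16380^7=16379
or esi, 20 → esi=16379|20=16383
sub eax, 1 → eax=5-1=4
cmp eax, 2  (cmp 4,2)
jg again: taken
shl esi, 2 → esi=16383<<2=65532
xor esi, 7 → esi=65532^7=65531
or esi, 20 → esi=65531|20=65535
sub eax, 1 → eax=4-1=3
cmp eax, 2  (cmp 3,2)
jg again: taken
shl esi, 2 → esi=65535<<2=262140
xor esi, 7 → esi=262140^7=262139
or esi, 20 → esi=262139|20=262143
sub eax, 1 → eax=3-1=2
cmp eax, 2  (cmp 2,2)
jg again: not taken
shl esi, 2 → esi=262143<<2=1048572
halt.
Total executed instructions: 46.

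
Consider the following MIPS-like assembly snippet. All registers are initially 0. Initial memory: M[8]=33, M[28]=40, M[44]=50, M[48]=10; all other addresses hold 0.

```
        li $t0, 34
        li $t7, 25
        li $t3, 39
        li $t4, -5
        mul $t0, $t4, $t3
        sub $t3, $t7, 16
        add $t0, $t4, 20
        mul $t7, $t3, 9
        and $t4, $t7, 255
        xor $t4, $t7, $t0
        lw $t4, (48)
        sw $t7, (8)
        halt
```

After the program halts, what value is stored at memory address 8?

81

li $t0, 34 → $t0=34
li $t7, 25 → $t7=25
li $t3, 39 → $t3=39
li $t4, -5 → $t4=-5
mul $t0, $t4, $t3 → $t0=(-5)*39=-195
sub $t3, $t7, 16 → $t3=25-16=9
add $t0, $t4, 20 → $t0=(-5)+20=15
mul $t7, $t3, 9 → $t7=9*9=81
and $t4, $t7, 255 → $t4=81&255=81
xor $t4, $t7, $t0 → $t4=81^15=94
lw $t4, (48) → $t4=M[48]=10
sw $t7, (8) → M[8]=81
halt.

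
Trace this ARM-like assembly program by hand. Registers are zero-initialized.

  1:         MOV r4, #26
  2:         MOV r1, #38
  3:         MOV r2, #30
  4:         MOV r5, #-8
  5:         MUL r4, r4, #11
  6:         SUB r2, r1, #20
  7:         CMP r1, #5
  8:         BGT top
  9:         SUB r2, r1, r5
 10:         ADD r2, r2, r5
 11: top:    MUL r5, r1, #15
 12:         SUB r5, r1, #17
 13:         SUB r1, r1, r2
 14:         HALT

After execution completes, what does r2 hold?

after MOV r4, #26: r4=26
after MOV r1, #38: r1=38
after MOV r2, #30: r2=30
after MOV r5, #-8: r5=-8
after MUL r4, r4, #11: r4=26*11=286
after SUB r2, r1, #20: r2=38-20=18
CMP r1, #5  (cmp 38,5)
BGT top: taken
after MUL r5, r1, #15: r5=38*15=570
after SUB r5, r1, #17: r5=38-17=21
after SUB r1, r1, r2: r1=38-18=20
halt.

18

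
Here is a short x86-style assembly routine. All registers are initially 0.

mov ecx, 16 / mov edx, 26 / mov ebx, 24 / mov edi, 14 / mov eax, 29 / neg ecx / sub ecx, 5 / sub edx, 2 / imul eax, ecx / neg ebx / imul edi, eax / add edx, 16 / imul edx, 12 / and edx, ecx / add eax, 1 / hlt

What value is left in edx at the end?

after mov ecx, 16: ecx=16
after mov edx, 26: edx=26
after mov ebx, 24: ebx=24
after mov edi, 14: edi=14
after mov eax, 29: eax=29
after neg ecx: ecx=-(16)=-16
after sub ecx, 5: ecx=(-16)-5=-21
after sub edx, 2: edx=26-2=24
after imul eax, ecx: eax=29*(-21)=-609
after neg ebx: ebx=-(24)=-24
after imul edi, eax: edi=14*(-609)=-8526
after add edx, 16: edx=24+16=40
after imul edx, 12: edx=40*12=480
after and edx, ecx: edx=480&(-21)=480
after add eax, 1: eax=(-609)+1=-608
halt.

480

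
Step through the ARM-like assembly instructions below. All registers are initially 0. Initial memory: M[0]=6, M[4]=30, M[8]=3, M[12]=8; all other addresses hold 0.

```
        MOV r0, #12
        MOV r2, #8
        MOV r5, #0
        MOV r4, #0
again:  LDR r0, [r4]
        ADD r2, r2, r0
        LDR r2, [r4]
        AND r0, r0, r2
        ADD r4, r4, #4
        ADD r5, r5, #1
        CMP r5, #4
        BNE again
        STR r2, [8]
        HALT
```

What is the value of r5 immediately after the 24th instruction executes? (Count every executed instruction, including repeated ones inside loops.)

r0=12
r2=8
r5=0
r4=0
r0=M[0]=6
r2=8+6=14
r2=M[0]=6
r0=6&6=6
r4=0+4=4
r5=0+1=1
CMP r5, #4  (cmp 1,4)
BNE again: taken
r0=M[4]=30
r2=6+30=36
r2=M[4]=30
r0=30&30=30
r4=4+4=8
r5=1+1=2
CMP r5, #4  (cmp 2,4)
BNE again: taken
r0=M[8]=3
r2=30+3=33
r2=M[8]=3
r0=3&3=3
After step 24: r5 = 2.

2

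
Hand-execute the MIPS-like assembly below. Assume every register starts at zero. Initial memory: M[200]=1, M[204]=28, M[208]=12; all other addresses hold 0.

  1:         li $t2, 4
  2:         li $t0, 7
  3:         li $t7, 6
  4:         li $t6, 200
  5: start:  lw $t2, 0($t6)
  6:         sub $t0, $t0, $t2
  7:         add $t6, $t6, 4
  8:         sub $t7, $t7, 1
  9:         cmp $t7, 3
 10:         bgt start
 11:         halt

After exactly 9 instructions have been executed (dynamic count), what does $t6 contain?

after li $t2, 4: $t2=4
after li $t0, 7: $t0=7
after li $t7, 6: $t7=6
after li $t6, 200: $t6=200
after lw $t2, 0($t6): $t2=M[200]=1
after sub $t0, $t0, $t2: $t0=7-1=6
after add $t6, $t6, 4: $t6=200+4=204
after sub $t7, $t7, 1: $t7=6-1=5
cmp $t7, 3  (cmp 5,3)
After step 9: $t6 = 204.

204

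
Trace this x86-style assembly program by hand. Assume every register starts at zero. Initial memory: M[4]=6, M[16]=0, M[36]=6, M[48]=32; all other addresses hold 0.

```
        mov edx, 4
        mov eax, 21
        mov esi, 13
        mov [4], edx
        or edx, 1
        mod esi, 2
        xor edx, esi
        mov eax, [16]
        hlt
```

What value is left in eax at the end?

0

after mov edx, 4: edx=4
after mov eax, 21: eax=21
after mov esi, 13: esi=13
mov [4], edx → M[4]=4
after or edx, 1: edx=4|1=5
after mod esi, 2: esi=13%2=1
after xor edx, esi: edx=5^1=4
after mov eax, [16]: eax=M[16]=0
halt.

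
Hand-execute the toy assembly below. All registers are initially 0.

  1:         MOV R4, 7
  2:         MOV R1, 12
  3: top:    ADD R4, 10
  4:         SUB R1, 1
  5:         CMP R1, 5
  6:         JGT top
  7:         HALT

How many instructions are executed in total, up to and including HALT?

R4=7
R1=12
R4=7+10=17
R1=12-1=11
CMP R1, 5  (cmp 11,5)
JGT top: taken
R4=17+10=27
R1=11-1=10
CMP R1, 5  (cmp 10,5)
JGT top: taken
R4=27+10=37
R1=10-1=9
CMP R1, 5  (cmp 9,5)
JGT top: taken
R4=37+10=47
R1=9-1=8
CMP R1, 5  (cmp 8,5)
JGT top: taken
R4=47+10=57
R1=8-1=7
CMP R1, 5  (cmp 7,5)
JGT top: taken
R4=57+10=67
R1=7-1=6
CMP R1, 5  (cmp 6,5)
JGT top: taken
R4=67+10=77
R1=6-1=5
CMP R1, 5  (cmp 5,5)
JGT top: not taken
halt.
Total executed instructions: 31.

31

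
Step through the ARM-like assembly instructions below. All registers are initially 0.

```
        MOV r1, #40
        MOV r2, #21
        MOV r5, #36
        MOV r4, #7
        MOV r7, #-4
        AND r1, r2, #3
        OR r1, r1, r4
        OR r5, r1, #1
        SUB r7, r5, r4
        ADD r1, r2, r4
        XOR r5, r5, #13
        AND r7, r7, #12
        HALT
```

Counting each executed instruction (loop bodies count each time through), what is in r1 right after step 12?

28

r1=40
r2=21
r5=36
r4=7
r7=-4
r1=21&3=1
r1=1|7=7
r5=7|1=7
r7=7-7=0
r1=21+7=28
r5=7^13=10
r7=0&12=0
After step 12: r1 = 28.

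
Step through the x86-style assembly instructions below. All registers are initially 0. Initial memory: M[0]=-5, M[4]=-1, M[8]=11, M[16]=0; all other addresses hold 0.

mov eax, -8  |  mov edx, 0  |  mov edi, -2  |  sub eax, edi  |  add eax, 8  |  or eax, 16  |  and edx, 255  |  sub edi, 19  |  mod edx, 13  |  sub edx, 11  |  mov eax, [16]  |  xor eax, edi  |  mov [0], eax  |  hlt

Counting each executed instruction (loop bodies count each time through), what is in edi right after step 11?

-21

mov eax, -8 → eax=-8
mov edx, 0 → edx=0
mov edi, -2 → edi=-2
sub eax, edi → eax=(-8)-(-2)=-6
add eax, 8 → eax=(-6)+8=2
or eax, 16 → eax=2|16=18
and edx, 255 → edx=0&255=0
sub edi, 19 → edi=(-2)-19=-21
mod edx, 13 → edx=0%13=0
sub edx, 11 → edx=0-11=-11
mov eax, [16] → eax=M[16]=0
After step 11: edi = -21.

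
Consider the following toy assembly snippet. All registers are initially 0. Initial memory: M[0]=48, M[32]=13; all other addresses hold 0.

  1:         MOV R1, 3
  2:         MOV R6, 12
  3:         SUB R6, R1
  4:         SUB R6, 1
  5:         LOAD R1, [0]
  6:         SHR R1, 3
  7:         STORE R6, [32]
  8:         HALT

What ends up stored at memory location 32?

8

after MOV R1, 3: R1=3
after MOV R6, 12: R6=12
after SUB R6, R1: R6=12-3=9
after SUB R6, 1: R6=9-1=8
after LOAD R1, [0]: R1=M[0]=48
after SHR R1, 3: R1=48>>3=6
STORE R6, [32] → M[32]=8
halt.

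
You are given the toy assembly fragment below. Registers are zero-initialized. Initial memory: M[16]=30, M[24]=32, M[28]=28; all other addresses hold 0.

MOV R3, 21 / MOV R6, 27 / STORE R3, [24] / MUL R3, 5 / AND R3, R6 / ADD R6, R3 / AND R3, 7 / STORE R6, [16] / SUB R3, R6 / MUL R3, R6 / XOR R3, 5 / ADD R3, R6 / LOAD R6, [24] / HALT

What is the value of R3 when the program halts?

after MOV R3, 21: R3=21
after MOV R6, 27: R6=27
STORE R3, [24] → M[24]=21
after MUL R3, 5: R3=21*5=105
after AND R3, R6: R3=105&27=9
after ADD R6, R3: R6=27+9=36
after AND R3, 7: R3=9&7=1
STORE R6, [16] → M[16]=36
after SUB R3, R6: R3=1-36=-35
after MUL R3, R6: R3=(-35)*36=-1260
after XOR R3, 5: R3=(-1260)^5=-1263
after ADD R3, R6: R3=(-1263)+36=-1227
after LOAD R6, [24]: R6=M[24]=21
halt.

-1227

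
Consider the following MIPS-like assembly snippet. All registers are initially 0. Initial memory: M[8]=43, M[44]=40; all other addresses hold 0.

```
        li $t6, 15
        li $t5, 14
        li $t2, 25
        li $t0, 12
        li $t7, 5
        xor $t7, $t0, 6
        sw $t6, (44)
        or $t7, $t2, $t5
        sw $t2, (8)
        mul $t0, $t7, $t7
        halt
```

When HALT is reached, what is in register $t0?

$t6=15
$t5=14
$t2=25
$t0=12
$t7=5
$t7=12^6=10
sw $t6, (44) → M[44]=15
$t7=25|14=31
sw $t2, (8) → M[8]=25
$t0=31*31=961
halt.

961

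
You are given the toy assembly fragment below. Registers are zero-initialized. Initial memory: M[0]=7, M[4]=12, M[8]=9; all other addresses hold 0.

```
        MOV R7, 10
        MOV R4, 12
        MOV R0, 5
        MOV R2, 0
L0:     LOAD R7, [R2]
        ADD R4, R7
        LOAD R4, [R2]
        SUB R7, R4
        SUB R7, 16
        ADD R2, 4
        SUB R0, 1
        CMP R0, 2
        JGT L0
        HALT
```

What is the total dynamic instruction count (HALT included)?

32

R7=10
R4=12
R0=5
R2=0
R7=M[0]=7
R4=12+7=19
R4=M[0]=7
R7=7-7=0
R7=0-16=-16
R2=0+4=4
R0=5-1=4
CMP R0, 2  (cmp 4,2)
JGT L0: taken
R7=M[4]=12
R4=7+12=19
R4=M[4]=12
R7=12-12=0
R7=0-16=-16
R2=4+4=8
R0=4-1=3
CMP R0, 2  (cmp 3,2)
JGT L0: taken
R7=M[8]=9
R4=12+9=21
R4=M[8]=9
R7=9-9=0
R7=0-16=-16
R2=8+4=12
R0=3-1=2
CMP R0, 2  (cmp 2,2)
JGT L0: not taken
halt.
Total executed instructions: 32.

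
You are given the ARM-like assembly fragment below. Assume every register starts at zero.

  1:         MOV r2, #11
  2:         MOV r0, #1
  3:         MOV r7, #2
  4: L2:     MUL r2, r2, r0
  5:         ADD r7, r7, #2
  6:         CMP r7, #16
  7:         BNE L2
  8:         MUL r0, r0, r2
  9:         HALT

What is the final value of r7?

16

after MOV r2, #11: r2=11
after MOV r0, #1: r0=1
after MOV r7, #2: r7=2
after MUL r2, r2, r0: r2=11*1=11
after ADD r7, r7, #2: r7=2+2=4
CMP r7, #16  (cmp 4,16)
BNE L2: taken
after MUL r2, r2, r0: r2=11*1=11
after ADD r7, r7, #2: r7=4+2=6
CMP r7, #16  (cmp 6,16)
BNE L2: taken
after MUL r2, r2, r0: r2=11*1=11
after ADD r7, r7, #2: r7=6+2=8
CMP r7, #16  (cmp 8,16)
BNE L2: taken
after MUL r2, r2, r0: r2=11*1=11
after ADD r7, r7, #2: r7=8+2=10
CMP r7, #16  (cmp 10,16)
BNE L2: taken
after MUL r2, r2, r0: r2=11*1=11
after ADD r7, r7, #2: r7=10+2=12
CMP r7, #16  (cmp 12,16)
BNE L2: taken
after MUL r2, r2, r0: r2=11*1=11
after ADD r7, r7, #2: r7=12+2=14
CMP r7, #16  (cmp 14,16)
BNE L2: taken
after MUL r2, r2, r0: r2=11*1=11
after ADD r7, r7, #2: r7=14+2=16
CMP r7, #16  (cmp 16,16)
BNE L2: not taken
after MUL r0, r0, r2: r0=1*11=11
halt.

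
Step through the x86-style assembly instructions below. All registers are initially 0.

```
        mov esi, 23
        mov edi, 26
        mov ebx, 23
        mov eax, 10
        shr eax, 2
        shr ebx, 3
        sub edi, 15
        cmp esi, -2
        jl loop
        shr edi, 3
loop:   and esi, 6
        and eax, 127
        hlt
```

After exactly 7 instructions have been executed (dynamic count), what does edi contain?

after mov esi, 23: esi=23
after mov edi, 26: edi=26
after mov ebx, 23: ebx=23
after mov eax, 10: eax=10
after shr eax, 2: eax=10>>2=2
after shr ebx, 3: ebx=23>>3=2
after sub edi, 15: edi=26-15=11
After step 7: edi = 11.

11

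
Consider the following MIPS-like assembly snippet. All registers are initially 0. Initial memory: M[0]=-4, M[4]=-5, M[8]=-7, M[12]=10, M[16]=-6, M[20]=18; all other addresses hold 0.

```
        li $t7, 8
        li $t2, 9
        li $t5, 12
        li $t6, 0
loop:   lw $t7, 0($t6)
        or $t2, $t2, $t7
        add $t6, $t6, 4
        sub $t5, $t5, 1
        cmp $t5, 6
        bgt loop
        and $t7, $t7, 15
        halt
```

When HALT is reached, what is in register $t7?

li $t7, 8 → $t7=8
li $t2, 9 → $t2=9
li $t5, 12 → $t5=12
li $t6, 0 → $t6=0
lw $t7, 0($t6) → $t7=M[0]=-4
or $t2, $t2, $t7 → $t2=9|(-4)=-3
add $t6, $t6, 4 → $t6=0+4=4
sub $t5, $t5, 1 → $t5=12-1=11
cmp $t5, 6  (cmp 11,6)
bgt loop: taken
lw $t7, 0($t6) → $t7=M[4]=-5
or $t2, $t2, $t7 → $t2=(-3)|(-5)=-1
add $t6, $t6, 4 → $t6=4+4=8
sub $t5, $t5, 1 → $t5=11-1=10
cmp $t5, 6  (cmp 10,6)
bgt loop: taken
lw $t7, 0($t6) → $t7=M[8]=-7
or $t2, $t2, $t7 → $t2=(-1)|(-7)=-1
add $t6, $t6, 4 → $t6=8+4=12
sub $t5, $t5, 1 → $t5=10-1=9
cmp $t5, 6  (cmp 9,6)
bgt loop: taken
lw $t7, 0($t6) → $t7=M[12]=10
or $t2, $t2, $t7 → $t2=(-1)|10=-1
add $t6, $t6, 4 → $t6=12+4=16
sub $t5, $t5, 1 → $t5=9-1=8
cmp $t5, 6  (cmp 8,6)
bgt loop: taken
lw $t7, 0($t6) → $t7=M[16]=-6
or $t2, $t2, $t7 → $t2=(-1)|(-6)=-1
add $t6, $t6, 4 → $t6=16+4=20
sub $t5, $t5, 1 → $t5=8-1=7
cmp $t5, 6  (cmp 7,6)
bgt loop: taken
lw $t7, 0($t6) → $t7=M[20]=18
or $t2, $t2, $t7 → $t2=(-1)|18=-1
add $t6, $t6, 4 → $t6=20+4=24
sub $t5, $t5, 1 → $t5=7-1=6
cmp $t5, 6  (cmp 6,6)
bgt loop: not taken
and $t7, $t7, 15 → $t7=18&15=2
halt.

2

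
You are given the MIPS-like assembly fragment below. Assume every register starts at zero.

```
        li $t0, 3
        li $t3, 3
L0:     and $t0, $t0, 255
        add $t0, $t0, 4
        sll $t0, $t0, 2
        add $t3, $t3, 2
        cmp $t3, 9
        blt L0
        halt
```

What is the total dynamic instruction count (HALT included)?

21

li $t0, 3 → $t0=3
li $t3, 3 → $t3=3
and $t0, $t0, 255 → $t0=3&255=3
add $t0, $t0, 4 → $t0=3+4=7
sll $t0, $t0, 2 → $t0=7<<2=28
add $t3, $t3, 2 → $t3=3+2=5
cmp $t3, 9  (cmp 5,9)
blt L0: taken
and $t0, $t0, 255 → $t0=28&255=28
add $t0, $t0, 4 → $t0=28+4=32
sll $t0, $t0, 2 → $t0=32<<2=128
add $t3, $t3, 2 → $t3=5+2=7
cmp $t3, 9  (cmp 7,9)
blt L0: taken
and $t0, $t0, 255 → $t0=128&255=128
add $t0, $t0, 4 → $t0=128+4=132
sll $t0, $t0, 2 → $t0=132<<2=528
add $t3, $t3, 2 → $t3=7+2=9
cmp $t3, 9  (cmp 9,9)
blt L0: not taken
halt.
Total executed instructions: 21.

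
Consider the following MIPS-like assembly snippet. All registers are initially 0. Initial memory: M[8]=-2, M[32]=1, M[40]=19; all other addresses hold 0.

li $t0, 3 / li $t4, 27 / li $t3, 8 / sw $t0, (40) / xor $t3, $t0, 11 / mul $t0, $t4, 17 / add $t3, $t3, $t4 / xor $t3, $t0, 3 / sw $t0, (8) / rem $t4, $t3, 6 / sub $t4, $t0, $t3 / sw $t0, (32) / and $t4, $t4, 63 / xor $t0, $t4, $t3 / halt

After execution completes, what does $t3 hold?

456

$t0=3
$t4=27
$t3=8
sw $t0, (40) → M[40]=3
$t3=3^11=8
$t0=27*17=459
$t3=8+27=35
$t3=459^3=456
sw $t0, (8) → M[8]=459
$t4=456%6=0
$t4=459-456=3
sw $t0, (32) → M[32]=459
$t4=3&63=3
$t0=3^456=459
halt.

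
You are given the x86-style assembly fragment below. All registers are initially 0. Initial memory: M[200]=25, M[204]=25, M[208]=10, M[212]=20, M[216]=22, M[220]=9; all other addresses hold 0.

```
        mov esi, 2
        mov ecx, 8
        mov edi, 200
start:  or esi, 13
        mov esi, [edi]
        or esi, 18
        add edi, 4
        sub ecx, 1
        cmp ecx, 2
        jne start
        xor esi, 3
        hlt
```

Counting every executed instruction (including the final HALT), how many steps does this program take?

esi=2
ecx=8
edi=200
esi=2|13=15
esi=M[200]=25
esi=25|18=27
edi=200+4=204
ecx=8-1=7
cmp ecx, 2  (cmp 7,2)
jne start: taken
esi=27|13=31
esi=M[204]=25
esi=25|18=27
edi=204+4=208
ecx=7-1=6
cmp ecx, 2  (cmp 6,2)
jne start: taken
esi=27|13=31
esi=M[208]=10
esi=10|18=26
edi=208+4=212
ecx=6-1=5
cmp ecx, 2  (cmp 5,2)
jne start: taken
esi=26|13=31
esi=M[212]=20
esi=20|18=22
edi=212+4=216
ecx=5-1=4
cmp ecx, 2  (cmp 4,2)
jne start: taken
esi=22|13=31
esi=M[216]=22
esi=22|18=22
edi=216+4=220
ecx=4-1=3
cmp ecx, 2  (cmp 3,2)
jne start: taken
esi=22|13=31
esi=M[220]=9
esi=9|18=27
edi=220+4=224
ecx=3-1=2
cmp ecx, 2  (cmp 2,2)
jne start: not taken
esi=27^3=24
halt.
Total executed instructions: 47.

47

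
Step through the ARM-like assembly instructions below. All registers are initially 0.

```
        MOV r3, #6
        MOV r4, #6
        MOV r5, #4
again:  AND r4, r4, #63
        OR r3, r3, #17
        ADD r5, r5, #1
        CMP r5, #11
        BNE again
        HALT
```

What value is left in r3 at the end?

23

MOV r3, #6 → r3=6
MOV r4, #6 → r4=6
MOV r5, #4 → r5=4
AND r4, r4, #63 → r4=6&63=6
OR r3, r3, #17 → r3=6|17=23
ADD r5, r5, #1 → r5=4+1=5
CMP r5, #11  (cmp 5,11)
BNE again: taken
AND r4, r4, #63 → r4=6&63=6
OR r3, r3, #17 → r3=23|17=23
ADD r5, r5, #1 → r5=5+1=6
CMP r5, #11  (cmp 6,11)
BNE again: taken
AND r4, r4, #63 → r4=6&63=6
OR r3, r3, #17 → r3=23|17=23
ADD r5, r5, #1 → r5=6+1=7
CMP r5, #11  (cmp 7,11)
BNE again: taken
AND r4, r4, #63 → r4=6&63=6
OR r3, r3, #17 → r3=23|17=23
ADD r5, r5, #1 → r5=7+1=8
CMP r5, #11  (cmp 8,11)
BNE again: taken
AND r4, r4, #63 → r4=6&63=6
OR r3, r3, #17 → r3=23|17=23
ADD r5, r5, #1 → r5=8+1=9
CMP r5, #11  (cmp 9,11)
BNE again: taken
AND r4, r4, #63 → r4=6&63=6
OR r3, r3, #17 → r3=23|17=23
ADD r5, r5, #1 → r5=9+1=10
CMP r5, #11  (cmp 10,11)
BNE again: taken
AND r4, r4, #63 → r4=6&63=6
OR r3, r3, #17 → r3=23|17=23
ADD r5, r5, #1 → r5=10+1=11
CMP r5, #11  (cmp 11,11)
BNE again: not taken
halt.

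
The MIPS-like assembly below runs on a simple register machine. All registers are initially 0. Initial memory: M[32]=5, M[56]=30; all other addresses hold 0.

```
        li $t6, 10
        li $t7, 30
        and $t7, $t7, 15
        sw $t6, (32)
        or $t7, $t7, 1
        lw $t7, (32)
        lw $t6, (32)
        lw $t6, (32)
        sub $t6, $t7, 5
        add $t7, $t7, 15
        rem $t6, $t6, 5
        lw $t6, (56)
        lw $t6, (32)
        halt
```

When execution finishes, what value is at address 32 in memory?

10

after li $t6, 10: $t6=10
after li $t7, 30: $t7=30
after and $t7, $t7, 15: $t7=30&15=14
sw $t6, (32) → M[32]=10
after or $t7, $t7, 1: $t7=14|1=15
after lw $t7, (32): $t7=M[32]=10
after lw $t6, (32): $t6=M[32]=10
after lw $t6, (32): $t6=M[32]=10
after sub $t6, $t7, 5: $t6=10-5=5
after add $t7, $t7, 15: $t7=10+15=25
after rem $t6, $t6, 5: $t6=5%5=0
after lw $t6, (56): $t6=M[56]=30
after lw $t6, (32): $t6=M[32]=10
halt.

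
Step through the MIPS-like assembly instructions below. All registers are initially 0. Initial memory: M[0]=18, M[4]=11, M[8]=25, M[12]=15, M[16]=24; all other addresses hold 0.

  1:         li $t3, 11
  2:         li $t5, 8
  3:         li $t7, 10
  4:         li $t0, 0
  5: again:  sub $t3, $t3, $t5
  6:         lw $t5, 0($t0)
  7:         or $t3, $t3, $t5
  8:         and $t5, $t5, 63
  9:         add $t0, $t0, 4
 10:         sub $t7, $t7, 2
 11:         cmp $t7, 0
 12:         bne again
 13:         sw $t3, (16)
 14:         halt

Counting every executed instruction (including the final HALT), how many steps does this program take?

46

$t3=11
$t5=8
$t7=10
$t0=0
$t3=11-8=3
$t5=M[0]=18
$t3=3|18=19
$t5=18&63=18
$t0=0+4=4
$t7=10-2=8
cmp $t7, 0  (cmp 8,0)
bne again: taken
$t3=19-18=1
$t5=M[4]=11
$t3=1|11=11
$t5=11&63=11
$t0=4+4=8
$t7=8-2=6
cmp $t7, 0  (cmp 6,0)
bne again: taken
$t3=11-11=0
$t5=M[8]=25
$t3=0|25=25
$t5=25&63=25
$t0=8+4=12
$t7=6-2=4
cmp $t7, 0  (cmp 4,0)
bne again: taken
$t3=25-25=0
$t5=M[12]=15
$t3=0|15=15
$t5=15&63=15
$t0=12+4=16
$t7=4-2=2
cmp $t7, 0  (cmp 2,0)
bne again: taken
$t3=15-15=0
$t5=M[16]=24
$t3=0|24=24
$t5=24&63=24
$t0=16+4=20
$t7=2-2=0
cmp $t7, 0  (cmp 0,0)
bne again: not taken
sw $t3, (16) → M[16]=24
halt.
Total executed instructions: 46.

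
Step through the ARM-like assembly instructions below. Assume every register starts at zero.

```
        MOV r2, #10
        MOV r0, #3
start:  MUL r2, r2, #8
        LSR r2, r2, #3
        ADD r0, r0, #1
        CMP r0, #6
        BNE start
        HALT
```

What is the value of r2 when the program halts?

r2=10
r0=3
r2=10*8=80
r2=80>>3=10
r0=3+1=4
CMP r0, #6  (cmp 4,6)
BNE start: taken
r2=10*8=80
r2=80>>3=10
r0=4+1=5
CMP r0, #6  (cmp 5,6)
BNE start: taken
r2=10*8=80
r2=80>>3=10
r0=5+1=6
CMP r0, #6  (cmp 6,6)
BNE start: not taken
halt.

10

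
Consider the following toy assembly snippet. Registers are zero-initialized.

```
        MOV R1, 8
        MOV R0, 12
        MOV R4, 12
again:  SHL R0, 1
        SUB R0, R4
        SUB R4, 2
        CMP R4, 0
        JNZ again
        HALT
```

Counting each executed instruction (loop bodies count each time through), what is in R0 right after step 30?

126

MOV R1, 8 → R1=8
MOV R0, 12 → R0=12
MOV R4, 12 → R4=12
SHL R0, 1 → R0=12<<1=24
SUB R0, R4 → R0=24-12=12
SUB R4, 2 → R4=12-2=10
CMP R4, 0  (cmp 10,0)
JNZ again: taken
SHL R0, 1 → R0=12<<1=24
SUB R0, R4 → R0=24-10=14
SUB R4, 2 → R4=10-2=8
CMP R4, 0  (cmp 8,0)
JNZ again: taken
SHL R0, 1 → R0=14<<1=28
SUB R0, R4 → R0=28-8=20
SUB R4, 2 → R4=8-2=6
CMP R4, 0  (cmp 6,0)
JNZ again: taken
SHL R0, 1 → R0=20<<1=40
SUB R0, R4 → R0=40-6=34
SUB R4, 2 → R4=6-2=4
CMP R4, 0  (cmp 4,0)
JNZ again: taken
SHL R0, 1 → R0=34<<1=68
SUB R0, R4 → R0=68-4=64
SUB R4, 2 → R4=4-2=2
CMP R4, 0  (cmp 2,0)
JNZ again: taken
SHL R0, 1 → R0=64<<1=128
SUB R0, R4 → R0=128-2=126
After step 30: R0 = 126.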